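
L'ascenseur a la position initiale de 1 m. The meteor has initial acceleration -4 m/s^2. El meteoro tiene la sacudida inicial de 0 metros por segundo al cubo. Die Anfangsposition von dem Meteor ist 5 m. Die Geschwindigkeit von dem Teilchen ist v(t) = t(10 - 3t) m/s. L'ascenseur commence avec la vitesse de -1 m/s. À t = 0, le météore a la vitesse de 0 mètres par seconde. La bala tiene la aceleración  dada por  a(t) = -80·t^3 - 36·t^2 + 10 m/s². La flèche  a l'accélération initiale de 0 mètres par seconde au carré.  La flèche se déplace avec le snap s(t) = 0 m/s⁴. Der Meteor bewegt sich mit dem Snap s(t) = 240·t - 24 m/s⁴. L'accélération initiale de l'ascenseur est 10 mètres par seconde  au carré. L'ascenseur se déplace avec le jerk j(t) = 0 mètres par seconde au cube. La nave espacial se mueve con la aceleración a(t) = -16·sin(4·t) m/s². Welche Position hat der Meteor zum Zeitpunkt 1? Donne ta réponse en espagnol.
Necesitamos integrar nuestra ecuación del snap s(t) = 240·t - 24 4 veces. La integral del snap, con j(0) = 0, da la sacudida: j(t) = 24·t·(5·t - 1). La integral de la sacudida, con a(0) = -4, da la aceleración: a(t) = 40·t^3 - 12·t^2 - 4. Integrando la aceleración y usando la condición inicial v(0) = 0, obtenemos v(t) = 10·t^4 - 4·t^3 - 4·t. La antiderivada de la velocidad es la posición. Usando x(0) = 5, obtenemos x(t) = 2·t^5 - t^4 - 2·t^2 + 5. Usando x(t) = 2·t^5 - t^4 - 2·t^2 + 5 y sustituyendo t = 1, encontramos x = 4.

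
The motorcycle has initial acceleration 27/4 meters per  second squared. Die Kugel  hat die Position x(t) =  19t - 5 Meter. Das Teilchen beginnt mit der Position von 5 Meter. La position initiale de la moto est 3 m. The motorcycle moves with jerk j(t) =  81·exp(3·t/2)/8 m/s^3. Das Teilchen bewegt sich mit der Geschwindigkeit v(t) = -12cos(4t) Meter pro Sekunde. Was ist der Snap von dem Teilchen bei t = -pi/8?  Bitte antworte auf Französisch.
Nous devons dériver notre équation de la vitesse v(t) = -12·cos(4·t) 3 fois. La dérivée de la vitesse donne l'accélération: a(t) = 48·sin(4·t). En prenant d/dt de a(t), nous trouvons j(t) = 192·cos(4·t). En prenant d/dt de j(t), nous trouvons s(t) = -768·sin(4·t). De l'équation du snap s(t) = -768·sin(4·t), nous substituons t = -pi/8 pour obtenir s = 768.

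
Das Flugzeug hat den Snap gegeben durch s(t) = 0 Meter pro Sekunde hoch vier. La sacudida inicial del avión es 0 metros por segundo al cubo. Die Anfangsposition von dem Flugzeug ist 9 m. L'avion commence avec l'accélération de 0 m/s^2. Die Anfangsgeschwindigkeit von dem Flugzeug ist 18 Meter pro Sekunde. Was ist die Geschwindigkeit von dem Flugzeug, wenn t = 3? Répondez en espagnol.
Partiendo del snap s(t) = 0, tomamos 3 integrales. La antiderivada del snap, con j(0) = 0, da la sacudida: j(t) = 0. Tomando ∫j(t)dt y aplicando a(0) = 0, encontramos a(t) = 0. Tomando ∫a(t)dt y aplicando v(0) = 18, encontramos v(t) = 18. De la ecuación de la velocidad v(t) = 18, sustituimos t = 3 para obtener v = 18.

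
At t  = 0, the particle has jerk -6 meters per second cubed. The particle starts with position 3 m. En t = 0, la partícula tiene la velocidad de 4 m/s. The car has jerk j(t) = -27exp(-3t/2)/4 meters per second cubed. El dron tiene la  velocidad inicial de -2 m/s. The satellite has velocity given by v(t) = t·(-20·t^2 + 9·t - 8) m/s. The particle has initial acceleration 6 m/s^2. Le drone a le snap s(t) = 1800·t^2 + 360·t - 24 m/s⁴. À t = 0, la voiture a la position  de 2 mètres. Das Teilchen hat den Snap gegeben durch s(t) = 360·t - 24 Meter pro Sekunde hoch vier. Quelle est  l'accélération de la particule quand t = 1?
Nous devons intégrer notre équation du snap s(t) = 360·t - 24 2 fois. L'intégrale du snap, avec j(0) = -6, donne le jerk: j(t) = 180·t^2 - 24·t - 6. L'intégrale du jerk est l'accélération. En utilisant a(0) = 6, nous obtenons a(t) = 60·t^3 - 12·t^2 - 6·t + 6. De l'équation de l'accélération a(t) = 60·t^3 - 12·t^2 - 6·t + 6, nous substituons t = 1 pour obtenir a = 48.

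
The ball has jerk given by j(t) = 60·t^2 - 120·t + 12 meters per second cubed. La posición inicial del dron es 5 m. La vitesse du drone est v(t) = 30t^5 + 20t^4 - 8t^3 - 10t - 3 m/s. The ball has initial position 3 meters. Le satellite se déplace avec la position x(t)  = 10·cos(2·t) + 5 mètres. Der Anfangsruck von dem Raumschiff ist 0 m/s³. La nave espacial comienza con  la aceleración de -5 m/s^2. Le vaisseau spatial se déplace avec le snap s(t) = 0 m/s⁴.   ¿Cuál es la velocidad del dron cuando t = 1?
De la ecuación de la velocidad v(t) = 30·t^5 + 20·t^4 - 8·t^3 - 10·t - 3, sustituimos t = 1 para obtener v = 29.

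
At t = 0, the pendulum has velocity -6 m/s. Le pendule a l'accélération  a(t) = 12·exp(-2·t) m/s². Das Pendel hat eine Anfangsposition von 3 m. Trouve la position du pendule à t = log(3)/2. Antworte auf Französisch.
Pour résoudre ceci, nous devons prendre 2 intégrales de notre équation de l'accélération a(t) = 12·exp(-2·t). En prenant ∫a(t)dt et en appliquant v(0) = -6, nous trouvons v(t) = -6·exp(-2·t). La primitive de la vitesse, avec x(0) = 3, donne la position: x(t) = 3·exp(-2·t). Nous avons la position x(t) = 3·exp(-2·t). En substituant t = log(3)/2: x(log(3)/2) = 1.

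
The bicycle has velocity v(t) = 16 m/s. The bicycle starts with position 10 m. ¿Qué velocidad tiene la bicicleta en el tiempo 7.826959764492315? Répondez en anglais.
We have velocity v(t) = 16. Substituting t = 7.826959764492315: v(7.826959764492315) = 16.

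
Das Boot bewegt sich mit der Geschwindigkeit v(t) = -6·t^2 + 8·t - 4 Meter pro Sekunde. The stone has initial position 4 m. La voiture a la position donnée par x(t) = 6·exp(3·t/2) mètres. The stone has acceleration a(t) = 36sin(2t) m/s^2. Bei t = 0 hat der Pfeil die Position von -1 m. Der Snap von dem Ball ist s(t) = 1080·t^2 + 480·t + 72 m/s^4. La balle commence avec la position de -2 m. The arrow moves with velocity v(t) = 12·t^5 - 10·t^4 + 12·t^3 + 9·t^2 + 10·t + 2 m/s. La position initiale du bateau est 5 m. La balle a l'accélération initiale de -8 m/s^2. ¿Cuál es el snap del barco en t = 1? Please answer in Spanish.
Para resolver esto, necesitamos tomar 3 derivadas de nuestra ecuación de la velocidad v(t) = -6·t^2 + 8·t - 4. La derivada de la velocidad da la aceleración: a(t) = 8 - 12·t. Tomando d/dt de a(t), encontramos j(t) = -12. La derivada de la sacudida da el snap: s(t) = 0. Usando s(t) = 0 y sustituyendo t = 1, encontramos s = 0.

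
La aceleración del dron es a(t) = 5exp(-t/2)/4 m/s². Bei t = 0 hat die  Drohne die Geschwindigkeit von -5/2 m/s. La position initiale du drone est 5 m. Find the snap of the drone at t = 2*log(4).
We must differentiate our acceleration equation a(t) = 5·exp(-t/2)/4 2 times. The derivative of acceleration gives jerk: j(t) = -5·exp(-t/2)/8. Taking d/dt of j(t), we find s(t) = 5·exp(-t/2)/16. From the given snap equation s(t) = 5·exp(-t/2)/16, we substitute t = 2*log(4) to get s = 5/64.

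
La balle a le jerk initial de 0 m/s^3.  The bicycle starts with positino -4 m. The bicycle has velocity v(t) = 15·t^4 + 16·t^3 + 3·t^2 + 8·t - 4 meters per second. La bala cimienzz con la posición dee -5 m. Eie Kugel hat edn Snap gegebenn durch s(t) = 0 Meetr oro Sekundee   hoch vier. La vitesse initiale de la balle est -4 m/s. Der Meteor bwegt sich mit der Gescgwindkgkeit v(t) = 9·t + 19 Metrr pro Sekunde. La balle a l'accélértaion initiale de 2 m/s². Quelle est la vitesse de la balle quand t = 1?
En partant du snap s(t) = 0, nous prenons 3 intégrales. La primitive du snap est le jerk. En utilisant j(0) = 0, nous obtenons j(t) = 0. L'intégrale du jerk est l'accélération. En utilisant a(0) = 2, nous obtenons a(t) = 2. En prenant ∫a(t)dt et en appliquant v(0) = -4, nous trouvons v(t) = 2·t - 4. De l'équation de la vitesse v(t) = 2·t - 4, nous substituons t = 1 pour obtenir v = -2.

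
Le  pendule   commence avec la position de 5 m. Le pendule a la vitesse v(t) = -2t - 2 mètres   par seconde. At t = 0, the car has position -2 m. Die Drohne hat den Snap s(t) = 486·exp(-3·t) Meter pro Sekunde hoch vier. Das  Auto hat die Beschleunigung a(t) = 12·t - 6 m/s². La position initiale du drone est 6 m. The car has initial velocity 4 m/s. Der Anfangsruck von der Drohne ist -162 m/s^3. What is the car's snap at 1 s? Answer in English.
To solve this, we need to take 2 derivatives of our acceleration equation a(t) = 12·t - 6. Taking d/dt of a(t), we find j(t) = 12. Taking d/dt of j(t), we find s(t) = 0. We have snap s(t) = 0. Substituting t = 1: s(1) = 0.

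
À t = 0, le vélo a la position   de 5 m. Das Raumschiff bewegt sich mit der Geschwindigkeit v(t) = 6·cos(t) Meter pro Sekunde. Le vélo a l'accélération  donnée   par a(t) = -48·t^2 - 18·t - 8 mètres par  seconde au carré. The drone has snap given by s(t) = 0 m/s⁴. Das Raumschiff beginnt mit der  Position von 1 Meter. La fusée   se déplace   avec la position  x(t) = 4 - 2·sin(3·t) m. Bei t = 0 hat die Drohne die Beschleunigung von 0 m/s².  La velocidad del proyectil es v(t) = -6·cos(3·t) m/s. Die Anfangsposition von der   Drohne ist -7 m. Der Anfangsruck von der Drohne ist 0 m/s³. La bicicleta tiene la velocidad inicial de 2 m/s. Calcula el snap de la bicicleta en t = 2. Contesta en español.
Partiendo de la aceleración a(t) = -48·t^2 - 18·t - 8, tomamos 2 derivadas. Derivando la aceleración, obtenemos la sacudida: j(t) = -96·t - 18. Derivando la sacudida, obtenemos el snap: s(t) = -96. De la ecuación del snap s(t) = -96, sustituimos t = 2 para obtener s = -96.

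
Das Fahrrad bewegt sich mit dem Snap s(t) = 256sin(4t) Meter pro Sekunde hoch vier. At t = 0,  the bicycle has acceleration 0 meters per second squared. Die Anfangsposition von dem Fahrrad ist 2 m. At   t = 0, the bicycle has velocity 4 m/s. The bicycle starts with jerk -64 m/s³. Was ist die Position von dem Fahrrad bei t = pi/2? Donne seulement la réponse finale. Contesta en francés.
La réponse est 2.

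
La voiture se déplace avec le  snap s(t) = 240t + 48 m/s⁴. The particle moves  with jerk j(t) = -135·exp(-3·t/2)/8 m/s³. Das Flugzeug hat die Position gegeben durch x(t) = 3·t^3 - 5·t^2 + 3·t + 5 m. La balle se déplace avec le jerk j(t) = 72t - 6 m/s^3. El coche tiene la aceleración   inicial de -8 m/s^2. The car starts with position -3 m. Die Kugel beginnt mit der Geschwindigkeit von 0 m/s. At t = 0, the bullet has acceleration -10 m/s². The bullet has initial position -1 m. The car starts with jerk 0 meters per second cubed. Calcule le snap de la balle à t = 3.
Nous devons dériver notre équation du jerk j(t) = 72·t - 6 1 fois. En dérivant le jerk, nous obtenons le snap: s(t) = 72. Nous avons le snap s(t) = 72. En substituant t = 3: s(3) = 72.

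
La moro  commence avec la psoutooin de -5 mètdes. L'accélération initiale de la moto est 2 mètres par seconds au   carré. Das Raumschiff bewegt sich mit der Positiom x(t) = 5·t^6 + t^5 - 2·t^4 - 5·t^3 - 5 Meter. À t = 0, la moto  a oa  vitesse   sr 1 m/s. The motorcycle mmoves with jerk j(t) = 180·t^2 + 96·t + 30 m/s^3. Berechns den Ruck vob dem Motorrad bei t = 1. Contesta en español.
De la ecuación de la sacudida j(t) = 180·t^2 + 96·t + 30, sustituimos t = 1 para obtener j = 306.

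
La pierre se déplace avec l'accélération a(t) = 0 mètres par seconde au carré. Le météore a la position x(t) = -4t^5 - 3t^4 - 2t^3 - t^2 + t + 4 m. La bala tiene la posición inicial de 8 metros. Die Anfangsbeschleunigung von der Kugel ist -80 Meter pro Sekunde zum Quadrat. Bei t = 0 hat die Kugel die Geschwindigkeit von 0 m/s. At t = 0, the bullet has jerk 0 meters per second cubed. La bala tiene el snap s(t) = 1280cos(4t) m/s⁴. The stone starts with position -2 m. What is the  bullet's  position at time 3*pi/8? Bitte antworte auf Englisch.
We must find the integral of our snap equation s(t) = 1280·cos(4·t) 4 times. The integral of snap, with j(0) = 0, gives jerk: j(t) = 320·sin(4·t). The antiderivative of jerk is acceleration. Using a(0) = -80, we get a(t) = -80·cos(4·t). Taking ∫a(t)dt and applying v(0) = 0, we find v(t) = -20·sin(4·t). The integral of velocity, with x(0) = 8, gives position: x(t) = 5·cos(4·t) + 3. Using x(t) = 5·cos(4·t) + 3 and substituting t = 3*pi/8, we find x = 3.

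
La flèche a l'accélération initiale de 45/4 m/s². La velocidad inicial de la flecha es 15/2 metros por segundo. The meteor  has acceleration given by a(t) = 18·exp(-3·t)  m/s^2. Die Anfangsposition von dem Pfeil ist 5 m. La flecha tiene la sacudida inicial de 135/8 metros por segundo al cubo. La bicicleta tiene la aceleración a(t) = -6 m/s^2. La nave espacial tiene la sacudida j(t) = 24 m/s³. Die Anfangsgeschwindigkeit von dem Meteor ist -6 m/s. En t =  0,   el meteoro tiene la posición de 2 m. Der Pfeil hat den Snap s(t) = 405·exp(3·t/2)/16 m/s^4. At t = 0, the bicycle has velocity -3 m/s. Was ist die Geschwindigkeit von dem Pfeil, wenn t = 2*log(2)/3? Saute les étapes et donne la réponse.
Die Antwort ist 15.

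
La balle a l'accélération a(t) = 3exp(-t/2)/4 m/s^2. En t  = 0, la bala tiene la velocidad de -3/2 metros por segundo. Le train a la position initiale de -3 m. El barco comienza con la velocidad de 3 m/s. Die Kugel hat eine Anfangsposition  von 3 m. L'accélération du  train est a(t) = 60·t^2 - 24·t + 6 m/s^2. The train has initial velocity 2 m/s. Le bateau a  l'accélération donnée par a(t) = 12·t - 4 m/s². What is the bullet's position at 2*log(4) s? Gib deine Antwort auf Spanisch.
Debemos encontrar la integral de nuestra ecuación de la aceleración a(t) = 3·exp(-t/2)/4 2 veces. Tomando ∫a(t)dt y aplicando v(0) = -3/2, encontramos v(t) = -3·exp(-t/2)/2. La antiderivada de la velocidad es la posición. Usando x(0) = 3, obtenemos x(t) = 3·exp(-t/2). Usando x(t) = 3·exp(-t/2) y sustituyendo t = 2*log(4), encontramos x = 3/4.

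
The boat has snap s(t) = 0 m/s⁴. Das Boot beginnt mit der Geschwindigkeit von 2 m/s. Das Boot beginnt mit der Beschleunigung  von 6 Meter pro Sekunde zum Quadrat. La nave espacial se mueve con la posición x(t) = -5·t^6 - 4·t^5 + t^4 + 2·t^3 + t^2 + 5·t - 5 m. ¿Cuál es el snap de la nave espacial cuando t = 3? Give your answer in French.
En partant de la position x(t) = -5·t^6 - 4·t^5 + t^4 + 2·t^3 + t^2 + 5·t - 5, nous prenons 4 dérivées. En dérivant la position, nous obtenons la vitesse: v(t) = -30·t^5 - 20·t^4 + 4·t^3 + 6·t^2 + 2·t + 5. La dérivée de la vitesse donne l'accélération: a(t) = -150·t^4 - 80·t^3 + 12·t^2 + 12·t + 2. En prenant d/dt de a(t), nous trouvons j(t) = -600·t^3 - 240·t^2 + 24·t + 12. La dérivée du jerk donne le snap: s(t) = -1800·t^2 - 480·t + 24. De l'équation du snap s(t) = -1800·t^2 - 480·t + 24, nous substituons t = 3 pour obtenir s = -17616.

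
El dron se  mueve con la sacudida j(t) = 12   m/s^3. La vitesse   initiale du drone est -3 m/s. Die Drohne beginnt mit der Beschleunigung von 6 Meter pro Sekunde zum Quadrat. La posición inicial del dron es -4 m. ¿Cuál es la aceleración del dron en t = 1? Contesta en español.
Partiendo de la sacudida j(t) = 12, tomamos 1 antiderivada. Tomando ∫j(t)dt y aplicando a(0) = 6, encontramos a(t) = 12·t + 6. Tenemos la aceleración a(t) = 12·t + 6. Sustituyendo t = 1: a(1) = 18.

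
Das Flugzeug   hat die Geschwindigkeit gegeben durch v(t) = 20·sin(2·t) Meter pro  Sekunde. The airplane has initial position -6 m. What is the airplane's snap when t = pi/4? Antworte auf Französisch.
Pour résoudre ceci, nous devons prendre 3 dérivées de notre équation de la vitesse v(t) = 20·sin(2·t). La dérivée de la vitesse donne l'accélération: a(t) = 40·cos(2·t). En prenant d/dt de a(t), nous trouvons j(t) = -80·sin(2·t). La dérivée du jerk donne le snap: s(t) = -160·cos(2·t). De l'équation du snap s(t) = -160·cos(2·t), nous substituons t = pi/4 pour obtenir s = 0.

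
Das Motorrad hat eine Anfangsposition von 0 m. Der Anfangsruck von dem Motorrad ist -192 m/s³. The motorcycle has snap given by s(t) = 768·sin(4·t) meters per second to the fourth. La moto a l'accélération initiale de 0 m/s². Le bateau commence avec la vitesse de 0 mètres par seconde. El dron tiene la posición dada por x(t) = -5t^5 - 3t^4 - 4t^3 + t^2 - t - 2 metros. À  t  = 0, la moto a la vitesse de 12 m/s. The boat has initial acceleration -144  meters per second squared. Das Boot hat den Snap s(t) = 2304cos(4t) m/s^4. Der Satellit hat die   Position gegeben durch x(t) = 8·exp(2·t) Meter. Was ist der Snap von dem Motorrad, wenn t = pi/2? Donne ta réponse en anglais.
From the given snap equation s(t) = 768·sin(4·t), we substitute t = pi/2 to get s = 0.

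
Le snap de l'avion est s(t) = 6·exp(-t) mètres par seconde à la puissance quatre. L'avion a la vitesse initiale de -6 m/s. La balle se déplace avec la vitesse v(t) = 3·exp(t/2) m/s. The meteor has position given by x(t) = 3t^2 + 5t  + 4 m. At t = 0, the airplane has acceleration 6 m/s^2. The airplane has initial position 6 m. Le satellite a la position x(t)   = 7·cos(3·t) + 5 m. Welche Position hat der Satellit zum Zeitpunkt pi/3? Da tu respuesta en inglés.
We have position x(t) = 7·cos(3·t) + 5. Substituting t = pi/3: x(pi/3) = -2.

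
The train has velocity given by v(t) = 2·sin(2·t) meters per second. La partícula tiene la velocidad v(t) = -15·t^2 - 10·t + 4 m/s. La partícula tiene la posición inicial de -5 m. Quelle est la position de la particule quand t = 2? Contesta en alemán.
Wir müssen unsere Gleichung für die Geschwindigkeit v(t) = -15·t^2 - 10·t + 4 1-mal integrieren. Die Stammfunktion von der Geschwindigkeit ist die Position. Mit x(0) = -5 erhalten wir x(t) = -5·t^3 - 5·t^2 + 4·t - 5. Wir haben die Position x(t) = -5·t^3 - 5·t^2 + 4·t - 5. Durch Einsetzen von t = 2: x(2) = -57.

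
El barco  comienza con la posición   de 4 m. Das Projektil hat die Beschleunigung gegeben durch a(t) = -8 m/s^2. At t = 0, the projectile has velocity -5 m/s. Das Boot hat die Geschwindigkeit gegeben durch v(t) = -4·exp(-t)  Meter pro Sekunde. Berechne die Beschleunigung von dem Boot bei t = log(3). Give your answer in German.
Um dies zu lösen, müssen wir 1 Ableitung unserer Gleichung für die Geschwindigkeit v(t) = -4·exp(-t) nehmen. Die Ableitung von der Geschwindigkeit ergibt die Beschleunigung: a(t) = 4·exp(-t). Mit a(t) = 4·exp(-t) und Einsetzen von t = log(3), finden wir a = 4/3.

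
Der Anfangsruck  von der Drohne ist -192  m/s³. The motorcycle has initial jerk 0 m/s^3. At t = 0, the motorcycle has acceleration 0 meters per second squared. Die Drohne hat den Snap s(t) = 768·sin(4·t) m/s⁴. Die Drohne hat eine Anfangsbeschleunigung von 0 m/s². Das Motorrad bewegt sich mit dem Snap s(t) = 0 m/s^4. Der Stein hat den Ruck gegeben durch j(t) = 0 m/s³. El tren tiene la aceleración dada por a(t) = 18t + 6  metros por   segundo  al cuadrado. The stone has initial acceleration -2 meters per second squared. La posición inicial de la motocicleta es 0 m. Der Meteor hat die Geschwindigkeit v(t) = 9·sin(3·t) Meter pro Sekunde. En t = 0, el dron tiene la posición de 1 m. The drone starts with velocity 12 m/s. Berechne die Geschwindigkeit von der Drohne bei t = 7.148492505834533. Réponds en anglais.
We must find the antiderivative of our snap equation s(t) = 768·sin(4·t) 3 times. Finding the antiderivative of s(t) and using j(0) = -192: j(t) = -192·cos(4·t). Finding the antiderivative of j(t) and using a(0) = 0: a(t) = -48·sin(4·t). Finding the integral of a(t) and using v(0) = 12: v(t) = 12·cos(4·t). From the given velocity equation v(t) = 12·cos(4·t), we substitute t = 7.148492505834533 to get v = -11.3921977573012.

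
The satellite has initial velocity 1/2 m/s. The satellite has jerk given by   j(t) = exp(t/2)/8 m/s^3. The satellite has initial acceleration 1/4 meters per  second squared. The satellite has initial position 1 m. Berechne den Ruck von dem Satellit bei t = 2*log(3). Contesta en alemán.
Aus der Gleichung für den Ruck j(t) = exp(t/2)/8, setzen wir t = 2*log(3) ein und erhalten j = 3/8.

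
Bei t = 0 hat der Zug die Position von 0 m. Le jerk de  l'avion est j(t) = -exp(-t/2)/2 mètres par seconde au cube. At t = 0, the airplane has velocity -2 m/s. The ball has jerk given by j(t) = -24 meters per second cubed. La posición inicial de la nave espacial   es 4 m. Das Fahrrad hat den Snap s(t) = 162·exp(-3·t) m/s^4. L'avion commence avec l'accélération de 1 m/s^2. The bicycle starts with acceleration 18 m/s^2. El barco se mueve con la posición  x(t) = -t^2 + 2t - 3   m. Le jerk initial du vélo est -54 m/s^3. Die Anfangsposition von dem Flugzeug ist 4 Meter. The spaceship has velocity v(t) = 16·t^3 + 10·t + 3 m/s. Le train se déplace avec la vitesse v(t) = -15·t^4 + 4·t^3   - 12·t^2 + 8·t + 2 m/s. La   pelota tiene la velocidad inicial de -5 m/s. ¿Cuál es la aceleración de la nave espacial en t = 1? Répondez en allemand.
Wir müssen unsere Gleichung für die Geschwindigkeit v(t) = 16·t^3 + 10·t + 3 1-mal ableiten. Die Ableitung von der Geschwindigkeit ergibt die Beschleunigung: a(t) = 48·t^2 + 10. Wir haben die Beschleunigung a(t) = 48·t^2 + 10. Durch Einsetzen von t = 1: a(1) = 58.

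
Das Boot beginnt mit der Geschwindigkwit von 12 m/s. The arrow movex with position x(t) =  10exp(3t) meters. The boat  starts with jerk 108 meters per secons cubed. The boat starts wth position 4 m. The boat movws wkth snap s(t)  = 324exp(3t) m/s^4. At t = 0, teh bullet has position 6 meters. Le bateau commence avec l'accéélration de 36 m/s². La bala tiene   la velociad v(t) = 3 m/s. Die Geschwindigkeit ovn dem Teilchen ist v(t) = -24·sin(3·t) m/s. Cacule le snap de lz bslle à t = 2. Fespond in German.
Um dies zu lösen, müssen wir 3 Ableitungen unserer Gleichung für die Geschwindigkeit v(t) = 3 nehmen. Durch Ableiten von der Geschwindigkeit erhalten wir die Beschleunigung: a(t) = 0. Mit d/dt von a(t) finden wir j(t) = 0. Mit d/dt von j(t) finden wir s(t) = 0. Aus der Gleichung für den Snap s(t) = 0, setzen wir t = 2 ein und erhalten s = 0.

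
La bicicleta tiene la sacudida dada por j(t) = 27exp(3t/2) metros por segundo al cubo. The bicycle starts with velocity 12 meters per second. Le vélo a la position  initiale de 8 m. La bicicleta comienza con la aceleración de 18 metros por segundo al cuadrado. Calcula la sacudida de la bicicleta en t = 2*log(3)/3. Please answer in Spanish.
Tenemos la sacudida j(t) = 27·exp(3·t/2). Sustituyendo t = 2*log(3)/3: j(2*log(3)/3) = 81.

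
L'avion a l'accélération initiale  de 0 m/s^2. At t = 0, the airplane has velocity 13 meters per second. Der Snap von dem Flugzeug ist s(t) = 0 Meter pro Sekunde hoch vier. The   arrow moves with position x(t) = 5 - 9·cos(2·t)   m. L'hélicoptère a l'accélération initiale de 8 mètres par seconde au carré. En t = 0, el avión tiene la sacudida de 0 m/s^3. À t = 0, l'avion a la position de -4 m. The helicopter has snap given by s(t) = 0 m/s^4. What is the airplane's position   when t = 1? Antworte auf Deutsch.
Wir müssen das Integral unserer Gleichung für den Snap s(t) = 0 4-mal finden. Das Integral von dem Snap ist der Ruck. Mit j(0) = 0 erhalten wir j(t) = 0. Mit ∫j(t)dt und Anwendung von a(0) = 0, finden wir a(t) = 0. Das Integral von der Beschleunigung ist die Geschwindigkeit. Mit v(0) = 13 erhalten wir v(t) = 13. Das Integral von der Geschwindigkeit, mit x(0) = -4, ergibt die Position: x(t) = 13·t - 4. Aus der Gleichung für die Position x(t) = 13·t - 4, setzen wir t = 1 ein und erhalten x = 9.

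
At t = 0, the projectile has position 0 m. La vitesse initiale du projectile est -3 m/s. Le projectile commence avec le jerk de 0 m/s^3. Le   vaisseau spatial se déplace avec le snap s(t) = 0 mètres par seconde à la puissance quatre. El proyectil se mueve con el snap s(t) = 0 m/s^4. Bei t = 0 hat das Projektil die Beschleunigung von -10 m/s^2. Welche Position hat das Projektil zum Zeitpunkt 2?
Wir müssen unsere Gleichung für den Snap s(t) = 0 4-mal integrieren. Die Stammfunktion von dem Snap, mit j(0) = 0, ergibt den Ruck: j(t) = 0. Die Stammfunktion von dem Ruck, mit a(0) = -10, ergibt die Beschleunigung: a(t) = -10. Das Integral von der Beschleunigung ist die Geschwindigkeit. Mit v(0) = -3 erhalten wir v(t) = -10·t - 3. Mit ∫v(t)dt und Anwendung von x(0) = 0, finden wir x(t) = -5·t^2 - 3·t. Wir haben die Position x(t) = -5·t^2 - 3·t. Durch Einsetzen von t = 2: x(2) = -26.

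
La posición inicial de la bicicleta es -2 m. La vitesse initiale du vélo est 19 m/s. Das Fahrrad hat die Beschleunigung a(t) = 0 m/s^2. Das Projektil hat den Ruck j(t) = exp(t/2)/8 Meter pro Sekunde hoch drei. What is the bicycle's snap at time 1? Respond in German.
Um dies zu lösen, müssen wir 2 Ableitungen unserer Gleichung für die Beschleunigung a(t) = 0 nehmen. Durch Ableiten von der Beschleunigung erhalten wir den Ruck: j(t) = 0. Durch Ableiten von dem Ruck erhalten wir den Snap: s(t) = 0. Mit s(t) = 0 und Einsetzen von t = 1, finden wir s = 0.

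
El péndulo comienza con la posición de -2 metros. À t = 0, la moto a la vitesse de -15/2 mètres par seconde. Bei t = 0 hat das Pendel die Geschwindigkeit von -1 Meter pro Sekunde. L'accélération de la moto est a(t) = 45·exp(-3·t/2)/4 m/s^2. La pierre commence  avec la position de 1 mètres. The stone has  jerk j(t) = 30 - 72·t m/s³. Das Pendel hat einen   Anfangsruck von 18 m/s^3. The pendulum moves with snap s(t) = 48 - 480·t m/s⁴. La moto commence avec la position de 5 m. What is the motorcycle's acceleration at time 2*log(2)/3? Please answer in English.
From the given acceleration equation a(t) = 45·exp(-3·t/2)/4, we substitute t = 2*log(2)/3 to get a = 45/8.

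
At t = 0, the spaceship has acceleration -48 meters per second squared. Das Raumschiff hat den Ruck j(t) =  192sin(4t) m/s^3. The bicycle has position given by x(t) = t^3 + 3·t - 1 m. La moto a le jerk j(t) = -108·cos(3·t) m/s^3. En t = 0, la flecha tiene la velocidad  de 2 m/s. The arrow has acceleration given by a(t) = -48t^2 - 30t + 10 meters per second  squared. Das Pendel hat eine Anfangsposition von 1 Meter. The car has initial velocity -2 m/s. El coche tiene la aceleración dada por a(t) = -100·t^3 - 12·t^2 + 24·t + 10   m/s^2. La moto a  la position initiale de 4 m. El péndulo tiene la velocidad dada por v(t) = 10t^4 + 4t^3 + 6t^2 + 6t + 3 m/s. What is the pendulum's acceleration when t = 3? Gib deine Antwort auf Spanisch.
Debemos derivar nuestra ecuación de la velocidad v(t) = 10·t^4 + 4·t^3 + 6·t^2 + 6·t + 3 1 vez. Derivando la velocidad, obtenemos la aceleración: a(t) = 40·t^3 + 12·t^2 + 12·t + 6. Tenemos la aceleración a(t) = 40·t^3 + 12·t^2 + 12·t + 6. Sustituyendo t = 3: a(3) = 1230.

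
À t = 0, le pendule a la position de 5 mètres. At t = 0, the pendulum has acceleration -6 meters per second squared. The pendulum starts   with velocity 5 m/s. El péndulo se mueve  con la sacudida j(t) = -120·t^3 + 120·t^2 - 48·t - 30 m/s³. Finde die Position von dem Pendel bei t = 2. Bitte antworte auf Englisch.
Starting from jerk j(t) = -120·t^3 + 120·t^2 - 48·t - 30, we take 3 antiderivatives. Taking ∫j(t)dt and applying a(0) = -6, we find a(t) = -30·t^4 + 40·t^3 - 24·t^2 - 30·t - 6. Integrating acceleration and using the initial condition v(0) = 5, we get v(t) = -6·t^5 + 10·t^4 - 8·t^3 - 15·t^2 - 6·t + 5. Integrating velocity and using the initial condition x(0) = 5, we get x(t) = -t^6 + 2·t^5 - 2·t^4 - 5·t^3 - 3·t^2 + 5·t + 5. Using x(t) = -t^6 + 2·t^5 - 2·t^4 - 5·t^3 - 3·t^2 + 5·t + 5 and substituting t = 2, we find x = -69.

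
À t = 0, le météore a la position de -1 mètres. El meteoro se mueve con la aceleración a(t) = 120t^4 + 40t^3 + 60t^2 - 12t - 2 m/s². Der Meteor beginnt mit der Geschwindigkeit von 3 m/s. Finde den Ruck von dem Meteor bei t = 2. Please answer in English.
We must differentiate our acceleration equation a(t) = 120·t^4 + 40·t^3 + 60·t^2 - 12·t - 2 1 time. Differentiating acceleration, we get jerk: j(t) = 480·t^3 + 120·t^2 + 120·t - 12. We have jerk j(t) = 480·t^3 + 120·t^2 + 120·t - 12. Substituting t = 2: j(2) = 4548.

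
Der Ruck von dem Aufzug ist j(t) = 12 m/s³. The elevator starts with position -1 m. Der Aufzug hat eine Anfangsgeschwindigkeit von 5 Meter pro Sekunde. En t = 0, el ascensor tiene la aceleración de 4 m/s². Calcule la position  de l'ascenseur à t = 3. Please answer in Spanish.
Necesitamos integrar nuestra ecuación de la sacudida j(t) = 12 3 veces. La antiderivada de la sacudida, con a(0) = 4, da la aceleración: a(t) = 12·t + 4. La integral de la aceleración es la velocidad. Usando v(0) = 5, obtenemos v(t) = 6·t^2 + 4·t + 5. Integrando la velocidad y usando la condición inicial x(0) = -1, obtenemos x(t) = 2·t^3 + 2·t^2 + 5·t - 1. De la ecuación de la posición x(t) = 2·t^3 + 2·t^2 + 5·t - 1, sustituimos t = 3 para obtener x = 86.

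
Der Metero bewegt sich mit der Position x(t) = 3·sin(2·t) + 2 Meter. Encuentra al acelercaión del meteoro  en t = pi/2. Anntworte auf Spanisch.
Debemos derivar nuestra ecuación de la posición x(t) = 3·sin(2·t) + 2 2 veces. Tomando d/dt de x(t), encontramos v(t) = 6·cos(2·t). La derivada de la velocidad da la aceleración: a(t) = -12·sin(2·t). Tenemos la aceleración a(t) = -12·sin(2·t). Sustituyendo t = pi/2: a(pi/2) = 0.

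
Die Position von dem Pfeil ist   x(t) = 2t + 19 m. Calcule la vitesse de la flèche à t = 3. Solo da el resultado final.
La réponse est 2.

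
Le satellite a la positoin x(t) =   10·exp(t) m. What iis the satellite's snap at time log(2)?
Starting from position x(t) = 10·exp(t), we take 4 derivatives. Taking d/dt of x(t), we find v(t) = 10·exp(t). Differentiating velocity, we get acceleration: a(t) = 10·exp(t). The derivative of acceleration gives jerk: j(t) = 10·exp(t). Taking d/dt of j(t), we find s(t) = 10·exp(t). We have snap s(t) = 10·exp(t). Substituting t = log(2): s(log(2)) = 20.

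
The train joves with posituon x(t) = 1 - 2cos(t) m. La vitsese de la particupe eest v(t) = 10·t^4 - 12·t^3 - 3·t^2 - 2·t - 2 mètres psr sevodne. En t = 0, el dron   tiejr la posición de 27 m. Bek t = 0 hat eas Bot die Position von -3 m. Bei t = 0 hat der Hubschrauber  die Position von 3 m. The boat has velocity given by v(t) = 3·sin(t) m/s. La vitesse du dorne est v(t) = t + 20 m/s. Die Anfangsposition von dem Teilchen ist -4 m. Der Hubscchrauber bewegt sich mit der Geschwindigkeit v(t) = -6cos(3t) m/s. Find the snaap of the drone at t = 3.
We must differentiate our velocity equation v(t) = t + 20 3 times. The derivative of velocity gives acceleration: a(t) = 1. Taking d/dt of a(t), we find j(t) = 0. Taking d/dt of j(t), we find s(t) = 0. We have snap s(t) = 0. Substituting t = 3: s(3) = 0.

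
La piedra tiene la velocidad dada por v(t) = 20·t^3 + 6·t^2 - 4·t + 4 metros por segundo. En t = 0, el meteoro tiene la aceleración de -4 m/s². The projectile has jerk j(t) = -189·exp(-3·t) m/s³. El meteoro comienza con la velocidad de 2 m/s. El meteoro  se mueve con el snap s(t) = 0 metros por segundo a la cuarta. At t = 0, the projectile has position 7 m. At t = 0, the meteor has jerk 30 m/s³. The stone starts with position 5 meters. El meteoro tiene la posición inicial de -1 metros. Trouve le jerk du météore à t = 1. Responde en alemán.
Um dies zu lösen, müssen wir 1 Integral unserer Gleichung für den Snap s(t) = 0 finden. Das Integral von dem Snap, mit j(0) = 30, ergibt den Ruck: j(t) = 30. Aus der Gleichung für den Ruck j(t) = 30, setzen wir t = 1 ein und erhalten j = 30.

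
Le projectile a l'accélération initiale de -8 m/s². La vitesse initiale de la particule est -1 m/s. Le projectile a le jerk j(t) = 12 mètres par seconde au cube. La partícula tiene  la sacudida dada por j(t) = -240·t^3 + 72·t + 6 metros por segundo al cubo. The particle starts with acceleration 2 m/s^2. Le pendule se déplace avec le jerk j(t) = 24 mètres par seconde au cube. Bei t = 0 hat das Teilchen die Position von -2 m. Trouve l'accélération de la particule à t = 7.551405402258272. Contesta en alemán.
Ausgehend von dem Ruck j(t) = -240·t^3 + 72·t + 6, nehmen wir 1 Stammfunktion. Das Integral von dem Ruck, mit a(0) = 2, ergibt die Beschleunigung: a(t) = -60·t^4 + 36·t^2 + 6·t + 2. Aus der Gleichung für die Beschleunigung a(t) = -60·t^4 + 36·t^2 + 6·t + 2, setzen wir t = 7.551405402258272 ein und erhalten a = -193002.140365128.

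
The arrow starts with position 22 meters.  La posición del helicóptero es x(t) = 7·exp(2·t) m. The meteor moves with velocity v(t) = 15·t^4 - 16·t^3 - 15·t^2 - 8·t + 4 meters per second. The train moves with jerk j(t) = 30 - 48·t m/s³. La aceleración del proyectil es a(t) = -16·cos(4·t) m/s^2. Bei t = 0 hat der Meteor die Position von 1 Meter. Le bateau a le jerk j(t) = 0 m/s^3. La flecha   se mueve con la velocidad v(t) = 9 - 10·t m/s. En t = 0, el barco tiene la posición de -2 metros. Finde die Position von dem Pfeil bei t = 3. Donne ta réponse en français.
Pour résoudre ceci, nous devons prendre 1 intégrale de notre équation de la vitesse v(t) = 9 - 10·t. La primitive de la vitesse, avec x(0) = 22, donne la position: x(t) = -5·t^2 + 9·t + 22. En utilisant x(t) = -5·t^2 + 9·t + 22 et en substituant t = 3, nous trouvons x = 4.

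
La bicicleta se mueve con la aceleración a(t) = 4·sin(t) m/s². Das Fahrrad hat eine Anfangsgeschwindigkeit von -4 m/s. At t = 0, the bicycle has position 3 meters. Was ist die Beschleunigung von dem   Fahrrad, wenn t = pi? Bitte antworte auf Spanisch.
De la ecuación de la aceleración a(t) = 4·sin(t), sustituimos t = pi para obtener a = 0.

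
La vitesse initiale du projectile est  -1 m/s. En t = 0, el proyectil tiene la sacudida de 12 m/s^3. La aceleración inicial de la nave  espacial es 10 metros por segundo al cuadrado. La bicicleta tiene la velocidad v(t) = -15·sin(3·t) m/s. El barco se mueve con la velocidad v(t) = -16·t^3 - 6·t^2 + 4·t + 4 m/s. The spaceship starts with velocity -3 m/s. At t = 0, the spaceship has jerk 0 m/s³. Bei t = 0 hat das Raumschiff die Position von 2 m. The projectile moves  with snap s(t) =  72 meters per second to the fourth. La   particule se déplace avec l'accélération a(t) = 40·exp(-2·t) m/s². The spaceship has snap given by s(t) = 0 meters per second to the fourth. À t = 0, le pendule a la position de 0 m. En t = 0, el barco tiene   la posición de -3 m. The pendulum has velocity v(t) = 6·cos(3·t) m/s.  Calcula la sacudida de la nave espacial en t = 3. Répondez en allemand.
Wir müssen die Stammfunktion unserer Gleichung für den Snap s(t) = 0 1-mal finden. Mit ∫s(t)dt und Anwendung von j(0) = 0, finden wir j(t) = 0. Aus der Gleichung für den Ruck j(t) = 0, setzen wir t = 3 ein und erhalten j = 0.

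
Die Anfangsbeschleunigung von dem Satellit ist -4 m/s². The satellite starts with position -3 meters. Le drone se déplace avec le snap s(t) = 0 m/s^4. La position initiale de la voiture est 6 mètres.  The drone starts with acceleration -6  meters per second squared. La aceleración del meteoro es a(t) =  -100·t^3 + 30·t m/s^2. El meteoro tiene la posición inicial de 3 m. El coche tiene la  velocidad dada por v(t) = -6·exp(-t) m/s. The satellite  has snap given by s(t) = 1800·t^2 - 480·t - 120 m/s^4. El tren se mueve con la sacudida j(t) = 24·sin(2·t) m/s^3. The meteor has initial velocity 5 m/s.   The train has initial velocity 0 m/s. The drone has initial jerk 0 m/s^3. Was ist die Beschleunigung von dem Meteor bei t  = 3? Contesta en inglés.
We have acceleration a(t) = -100·t^3 + 30·t. Substituting t = 3: a(3) = -2610.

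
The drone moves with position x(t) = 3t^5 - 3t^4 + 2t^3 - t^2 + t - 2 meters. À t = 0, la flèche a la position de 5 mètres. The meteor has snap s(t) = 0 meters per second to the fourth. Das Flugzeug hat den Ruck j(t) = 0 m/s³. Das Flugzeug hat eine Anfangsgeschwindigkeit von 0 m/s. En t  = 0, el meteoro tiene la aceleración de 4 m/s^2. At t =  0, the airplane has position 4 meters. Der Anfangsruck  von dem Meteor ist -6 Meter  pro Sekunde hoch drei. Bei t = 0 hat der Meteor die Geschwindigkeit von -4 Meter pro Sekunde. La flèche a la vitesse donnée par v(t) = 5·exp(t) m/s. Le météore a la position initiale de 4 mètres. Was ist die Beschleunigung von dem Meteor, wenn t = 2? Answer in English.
To solve this, we need to take 2 antiderivatives of our snap equation s(t) = 0. Integrating snap and using the initial condition j(0) = -6, we get j(t) = -6. Finding the antiderivative of j(t) and using a(0) = 4: a(t) = 4 - 6·t. Using a(t) = 4 - 6·t and substituting t = 2, we find a = -8.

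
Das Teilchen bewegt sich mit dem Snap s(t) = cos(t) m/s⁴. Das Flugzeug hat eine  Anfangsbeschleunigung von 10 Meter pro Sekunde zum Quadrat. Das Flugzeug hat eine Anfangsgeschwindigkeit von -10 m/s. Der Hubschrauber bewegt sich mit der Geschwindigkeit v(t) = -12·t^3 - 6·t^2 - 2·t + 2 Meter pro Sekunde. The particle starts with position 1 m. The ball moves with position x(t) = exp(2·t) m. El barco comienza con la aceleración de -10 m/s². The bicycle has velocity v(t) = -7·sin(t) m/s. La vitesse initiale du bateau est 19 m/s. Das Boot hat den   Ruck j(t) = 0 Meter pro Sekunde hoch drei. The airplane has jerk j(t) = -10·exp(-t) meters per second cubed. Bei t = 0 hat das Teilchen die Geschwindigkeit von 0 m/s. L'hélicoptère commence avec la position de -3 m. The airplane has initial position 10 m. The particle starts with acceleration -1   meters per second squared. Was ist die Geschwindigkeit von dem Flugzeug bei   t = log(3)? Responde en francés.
Pour résoudre ceci, nous devons prendre 2 intégrales de notre équation du jerk j(t) = -10·exp(-t). La primitive du jerk, avec a(0) = 10, donne l'accélération: a(t) = 10·exp(-t). L'intégrale de l'accélération, avec v(0) = -10, donne la vitesse: v(t) = -10·exp(-t). Nous avons la vitesse v(t) = -10·exp(-t). En substituant t = log(3): v(log(3)) = -10/3.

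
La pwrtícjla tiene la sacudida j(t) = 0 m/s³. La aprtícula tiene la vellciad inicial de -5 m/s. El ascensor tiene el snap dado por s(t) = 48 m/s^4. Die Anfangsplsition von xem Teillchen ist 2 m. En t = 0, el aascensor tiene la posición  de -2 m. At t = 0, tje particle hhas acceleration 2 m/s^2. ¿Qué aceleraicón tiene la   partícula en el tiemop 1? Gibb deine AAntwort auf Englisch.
To solve this, we need to take 1 integral of our jerk equation j(t) = 0. The integral of jerk, with a(0) = 2, gives acceleration: a(t) = 2. We have acceleration a(t) = 2. Substituting t = 1: a(1) = 2.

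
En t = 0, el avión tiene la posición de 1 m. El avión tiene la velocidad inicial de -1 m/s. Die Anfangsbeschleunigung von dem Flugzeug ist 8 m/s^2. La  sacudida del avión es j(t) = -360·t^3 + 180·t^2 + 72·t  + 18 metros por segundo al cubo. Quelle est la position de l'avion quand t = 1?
En partant du jerk j(t) = -360·t^3 + 180·t^2 + 72·t + 18, nous prenons 3 intégrales. L'intégrale du jerk, avec a(0) = 8, donne l'accélération: a(t) = -90·t^4 + 60·t^3 + 36·t^2 + 18·t + 8. L'intégrale de l'accélération, avec v(0) = -1, donne la vitesse: v(t) = -18·t^5 + 15·t^4 + 12·t^3 + 9·t^2 + 8·t - 1. L'intégrale de la vitesse, avec x(0) = 1, donne la position: x(t) = -3·t^6 + 3·t^5 + 3·t^4 + 3·t^3 + 4·t^2 - t + 1. En utilisant x(t) = -3·t^6 + 3·t^5 + 3·t^4 + 3·t^3 + 4·t^2 - t + 1 et en substituant t = 1, nous trouvons x = 10.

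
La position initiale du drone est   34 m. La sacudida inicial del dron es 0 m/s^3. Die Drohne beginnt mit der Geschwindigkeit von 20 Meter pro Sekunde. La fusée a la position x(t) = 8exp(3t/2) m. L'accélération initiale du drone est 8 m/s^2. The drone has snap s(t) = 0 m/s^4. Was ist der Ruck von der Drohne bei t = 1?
Wir müssen unsere Gleichung für den Snap s(t) = 0 1-mal integrieren. Durch Integration von dem Snap und Verwendung der Anfangsbedingung j(0) = 0, erhalten wir j(t) = 0. Mit j(t) = 0 und Einsetzen von t = 1, finden wir j = 0.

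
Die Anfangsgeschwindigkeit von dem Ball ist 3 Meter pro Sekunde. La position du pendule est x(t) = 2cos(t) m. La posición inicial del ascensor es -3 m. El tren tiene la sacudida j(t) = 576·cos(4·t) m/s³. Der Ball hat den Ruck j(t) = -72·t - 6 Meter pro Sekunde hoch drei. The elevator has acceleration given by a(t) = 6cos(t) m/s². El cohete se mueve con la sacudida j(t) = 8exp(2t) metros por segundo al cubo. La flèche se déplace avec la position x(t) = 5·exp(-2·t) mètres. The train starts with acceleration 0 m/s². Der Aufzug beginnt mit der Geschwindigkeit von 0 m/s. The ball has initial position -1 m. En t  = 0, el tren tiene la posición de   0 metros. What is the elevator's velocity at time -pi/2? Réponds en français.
Nous devons trouver l'intégrale de notre équation de l'accélération a(t) = 6·cos(t) 1 fois. L'intégrale de l'accélération est la vitesse. En utilisant v(0) = 0, nous obtenons v(t) = 6·sin(t). En utilisant v(t) = 6·sin(t) et en substituant t = -pi/2, nous trouvons v = -6.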